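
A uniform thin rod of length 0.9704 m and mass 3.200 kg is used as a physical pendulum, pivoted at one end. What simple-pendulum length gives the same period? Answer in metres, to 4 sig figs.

The equivalent simple-pendulum length is L_eq = I/(md), where I is about the pivot and d = 0.48520 m.
I_cm = (1/12)mL² = 0.25111 kg·m², so I = I_cm + md² = 0.25111 + 0.75334 = 1.0045 kg·m².
L_eq = 1.0045/(3.200 × 0.48520) = 0.6469 m.

0.6469 m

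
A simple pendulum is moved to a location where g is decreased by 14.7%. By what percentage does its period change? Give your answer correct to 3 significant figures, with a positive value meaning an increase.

8.27%

T ∝ 1/√g, so T'/T = 1/√(0.8530) = 1.083.
Percentage change in T = (1.083 − 1) × 100% = 8.27%.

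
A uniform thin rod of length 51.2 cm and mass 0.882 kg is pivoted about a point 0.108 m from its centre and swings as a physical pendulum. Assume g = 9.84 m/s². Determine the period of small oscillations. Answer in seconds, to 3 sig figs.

For a physical pendulum T = 2π√(I/(mgd)), with d = 0.1080 m from pivot to centre of mass.
I_cm = mL²/12 = 0.882 × 0.512²/12 = 0.01927 kg·m²; I = I_cm + md² = 0.01927 + 0.882 × 0.1080² = 0.02956 kg·m².
T = 2π√(0.02956/(0.882 × 9.84 × 0.1080)) = 1.12 s.

1.12 s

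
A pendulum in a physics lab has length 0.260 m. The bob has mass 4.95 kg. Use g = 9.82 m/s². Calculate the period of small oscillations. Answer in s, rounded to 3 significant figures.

T = 2π√(L/g) = 2π√(0.260/9.82) = 2π × 0.1627 = 1.02 s.

1.02 s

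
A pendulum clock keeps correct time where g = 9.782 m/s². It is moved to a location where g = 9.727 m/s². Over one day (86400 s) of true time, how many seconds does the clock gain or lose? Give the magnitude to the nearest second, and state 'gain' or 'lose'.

The clock's period scales as T ∝ 1/√g, so T'/T = √(9.782/9.727) = 1.00282.
In 86400 s of true time the clock registers 86400/1.00282 = 86156.8 s, so it loses 243 s.

lose 243 s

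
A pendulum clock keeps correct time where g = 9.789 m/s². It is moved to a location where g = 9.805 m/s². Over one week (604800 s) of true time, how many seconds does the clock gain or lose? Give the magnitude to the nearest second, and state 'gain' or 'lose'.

gain 494 s

The clock's period scales as T ∝ 1/√g, so T'/T = √(9.789/9.805) = 0.999184.
In 604800 s of true time the clock registers 604800/0.999184 = 605294.1 s, so it gains 494 s.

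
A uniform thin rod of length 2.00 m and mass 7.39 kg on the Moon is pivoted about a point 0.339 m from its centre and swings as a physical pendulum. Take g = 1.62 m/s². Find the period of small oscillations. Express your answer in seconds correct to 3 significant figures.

For a physical pendulum T = 2π√(I/(mgd)), with d = 0.3390 m from pivot to centre of mass.
I_cm = mL²/12 = 7.39 × 2.00²/12 = 2.463 kg·m²; I = I_cm + md² = 2.463 + 7.39 × 0.3390² = 3.313 kg·m².
T = 2π√(3.313/(7.39 × 1.62 × 0.3390)) = 5.68 s.

5.68 s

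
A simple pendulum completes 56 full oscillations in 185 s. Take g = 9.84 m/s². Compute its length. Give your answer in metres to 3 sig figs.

T = 185/56 = 3.304 s.
From T = 2π√(L/g), L = gT²/(4π²) = 9.84 × 3.304²/(4π²) = 2.72 m.

2.72 m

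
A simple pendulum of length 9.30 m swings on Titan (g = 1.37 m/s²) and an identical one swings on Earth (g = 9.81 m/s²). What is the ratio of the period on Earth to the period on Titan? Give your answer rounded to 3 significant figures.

T ∝ 1/√g, so T₂/T₁ = √(g₁/g₂) = √(1.37/9.81) = 0.374.

0.374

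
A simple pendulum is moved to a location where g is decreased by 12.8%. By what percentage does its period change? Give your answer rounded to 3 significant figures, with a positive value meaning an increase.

7.09%

T ∝ 1/√g, so T'/T = 1/√(0.8720) = 1.071.
Percentage change in T = (1.071 − 1) × 100% = 7.09%.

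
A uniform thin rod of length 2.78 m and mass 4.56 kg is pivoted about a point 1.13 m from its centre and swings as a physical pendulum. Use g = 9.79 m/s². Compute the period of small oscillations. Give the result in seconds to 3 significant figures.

For a physical pendulum T = 2π√(I/(mgd)), with d = 1.130 m from pivot to centre of mass.
I_cm = mL²/12 = 4.56 × 2.78²/12 = 2.937 kg·m²; I = I_cm + md² = 2.937 + 4.56 × 1.130² = 8.759 kg·m².
T = 2π√(8.759/(4.56 × 9.79 × 1.130)) = 2.62 s.

2.62 s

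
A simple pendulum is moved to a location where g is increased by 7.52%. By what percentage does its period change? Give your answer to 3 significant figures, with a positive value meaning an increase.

T ∝ 1/√g, so T'/T = 1/√(1.075) = 0.9644.
Percentage change in T = (0.9644 − 1) × 100% = -3.56%.

-3.56%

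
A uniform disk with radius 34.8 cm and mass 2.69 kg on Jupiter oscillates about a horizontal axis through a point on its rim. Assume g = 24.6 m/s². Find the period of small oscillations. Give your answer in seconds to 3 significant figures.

I_cm = ½mr² = 0.1629 kg·m². The pivot is at distance d = 0.348 m from the centre of mass.
By the parallel-axis theorem, I = I_cm + md² = 0.1629 + 0.3258 = 0.4887 kg·m².
T = 2π√(I/(mgd)) = 2π√(0.4887/(2.69 × 24.6 × 0.348)) = 0.915 s.

0.915 s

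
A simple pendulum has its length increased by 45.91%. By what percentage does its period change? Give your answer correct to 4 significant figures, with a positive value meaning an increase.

T ∝ √L, so T'/T = √(1.4591) = 1.2079.
Percentage change in T = (1.2079 − 1) × 100% = 20.79%.

20.79%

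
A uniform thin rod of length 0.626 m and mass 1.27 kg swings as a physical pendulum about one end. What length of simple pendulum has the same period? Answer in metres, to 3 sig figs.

The equivalent simple-pendulum length is L_eq = I/(md), where I is about the pivot and d = 0.3130 m.
I_cm = (1/12)mL² = 0.04147 kg·m², so I = I_cm + md² = 0.04147 + 0.1244 = 0.1659 kg·m².
L_eq = 0.1659/(1.27 × 0.3130) = 0.417 m.

0.417 m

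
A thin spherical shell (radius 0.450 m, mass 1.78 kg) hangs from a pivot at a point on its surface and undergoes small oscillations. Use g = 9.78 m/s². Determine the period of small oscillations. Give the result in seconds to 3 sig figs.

I_cm = (2/3)mr² = 0.2403 kg·m². The pivot is at distance d = 0.450 m from the centre of mass.
By the parallel-axis theorem, I = I_cm + md² = 0.2403 + 0.3605 = 0.6008 kg·m².
T = 2π√(I/(mgd)) = 2π√(0.6008/(1.78 × 9.78 × 0.450)) = 1.74 s.

1.74 s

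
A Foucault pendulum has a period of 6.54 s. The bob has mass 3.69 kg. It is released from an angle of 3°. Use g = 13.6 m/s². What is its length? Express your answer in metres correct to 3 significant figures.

From T = 2π√(L/g), L = gT²/(4π²) = 13.6 × 6.540²/(4π²) = 14.7 m.

14.7 m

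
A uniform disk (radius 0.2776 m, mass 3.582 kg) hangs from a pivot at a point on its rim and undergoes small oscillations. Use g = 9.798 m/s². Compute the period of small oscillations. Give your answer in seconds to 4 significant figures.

1.295 s

I_cm = ½mr² = 0.13802 kg·m². The pivot is at distance d = 0.2776 m from the centre of mass.
By the parallel-axis theorem, I = I_cm + md² = 0.13802 + 0.27604 = 0.41405 kg·m².
T = 2π√(I/(mgd)) = 2π√(0.41405/(3.582 × 9.798 × 0.2776)) = 1.295 s.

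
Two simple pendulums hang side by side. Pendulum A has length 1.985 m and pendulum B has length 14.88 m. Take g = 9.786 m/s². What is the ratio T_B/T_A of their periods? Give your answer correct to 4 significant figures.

2.738

T ∝ √L, so T_B/T_A = √(L_B/L_A) = √(14.88/1.985) = 2.738.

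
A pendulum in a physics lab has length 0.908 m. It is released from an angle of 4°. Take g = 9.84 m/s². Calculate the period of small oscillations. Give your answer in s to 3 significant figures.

T = 2π√(L/g) = 2π√(0.908/9.84) = 2π × 0.3038 = 1.91 s.

1.91 s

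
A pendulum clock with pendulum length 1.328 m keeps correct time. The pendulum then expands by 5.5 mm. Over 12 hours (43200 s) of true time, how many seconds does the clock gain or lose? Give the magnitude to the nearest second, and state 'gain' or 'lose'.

lose 89 s

T ∝ √L, so T'/T = √(1.33350/1.328) = 1.00207.
In 43200 s of true time the clock registers 43200/1.00207 = 43110.8 s, so it loses 89 s.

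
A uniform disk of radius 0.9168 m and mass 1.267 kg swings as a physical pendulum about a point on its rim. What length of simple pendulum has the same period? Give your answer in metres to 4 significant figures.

1.375 m

The equivalent simple-pendulum length is L_eq = I/(md), where I is about the pivot and d = 0.91680 m.
I_cm = ½mR² = 0.53247 kg·m², so I = I_cm + md² = 0.53247 + 1.0649 = 1.5974 kg·m².
L_eq = 1.5974/(1.267 × 0.91680) = 1.375 m.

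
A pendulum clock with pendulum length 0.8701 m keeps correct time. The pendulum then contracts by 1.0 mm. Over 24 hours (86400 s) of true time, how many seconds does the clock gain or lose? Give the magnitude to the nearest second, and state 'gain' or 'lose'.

gain 50 s

T ∝ √L, so T'/T = √(0.86910/0.8701) = 0.999425.
In 86400 s of true time the clock registers 86400/0.999425 = 86449.7 s, so it gains 50 s.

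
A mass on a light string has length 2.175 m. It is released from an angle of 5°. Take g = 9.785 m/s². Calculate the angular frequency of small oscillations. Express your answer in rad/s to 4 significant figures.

ω = √(g/L) = √(9.785/2.175) = 2.121 rad/s.

2.121 rad/s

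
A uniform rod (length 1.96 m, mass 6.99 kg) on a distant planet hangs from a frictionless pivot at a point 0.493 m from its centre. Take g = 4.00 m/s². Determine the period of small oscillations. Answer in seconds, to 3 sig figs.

For a physical pendulum T = 2π√(I/(mgd)), with d = 0.4930 m from pivot to centre of mass.
I_cm = mL²/12 = 6.99 × 1.96²/12 = 2.238 kg·m²; I = I_cm + md² = 2.238 + 6.99 × 0.4930² = 3.937 kg·m².
T = 2π√(3.937/(6.99 × 4.00 × 0.4930)) = 3.36 s.

3.36 s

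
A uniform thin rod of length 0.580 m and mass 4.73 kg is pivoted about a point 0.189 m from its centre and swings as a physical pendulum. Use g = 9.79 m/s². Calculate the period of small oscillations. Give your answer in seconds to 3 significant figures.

For a physical pendulum T = 2π√(I/(mgd)), with d = 0.1890 m from pivot to centre of mass.
I_cm = mL²/12 = 4.73 × 0.580²/12 = 0.1326 kg·m²; I = I_cm + md² = 0.1326 + 4.73 × 0.1890² = 0.3016 kg·m².
T = 2π√(0.3016/(4.73 × 9.79 × 0.1890)) = 1.17 s.

1.17 s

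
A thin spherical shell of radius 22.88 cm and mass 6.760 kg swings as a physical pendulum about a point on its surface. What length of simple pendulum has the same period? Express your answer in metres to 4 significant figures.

0.3813 m

The equivalent simple-pendulum length is L_eq = I/(md), where I is about the pivot and d = 0.22880 m.
I_cm = (2/3)mR² = 0.23592 kg·m², so I = I_cm + md² = 0.23592 + 0.35388 = 0.58980 kg·m².
L_eq = 0.58980/(6.760 × 0.22880) = 0.3813 m.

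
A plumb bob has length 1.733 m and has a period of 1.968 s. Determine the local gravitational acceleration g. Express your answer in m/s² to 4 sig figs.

17.66 m/s²

From T = 2π√(L/g), g = 4π²L/T² = 4π² × 1.733/1.9680² = 17.66 m/s².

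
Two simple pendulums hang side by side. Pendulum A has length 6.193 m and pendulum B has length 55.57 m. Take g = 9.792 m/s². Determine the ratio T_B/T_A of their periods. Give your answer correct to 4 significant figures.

2.996

T ∝ √L, so T_B/T_A = √(L_B/L_A) = √(55.57/6.193) = 2.996.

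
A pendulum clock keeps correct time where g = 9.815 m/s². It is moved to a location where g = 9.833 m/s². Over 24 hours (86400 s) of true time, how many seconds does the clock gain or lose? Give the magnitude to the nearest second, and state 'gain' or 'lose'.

The clock's period scales as T ∝ 1/√g, so T'/T = √(9.815/9.833) = 0.999084.
In 86400 s of true time the clock registers 86400/0.999084 = 86479.2 s, so it gains 79 s.

gain 79 s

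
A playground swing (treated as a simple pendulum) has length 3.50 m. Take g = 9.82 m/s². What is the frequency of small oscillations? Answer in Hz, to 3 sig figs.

0.267 Hz

T = 2π√(L/g) = 2π√(3.50/9.82) = 3.751 s, so f = 1/T = 0.267 Hz.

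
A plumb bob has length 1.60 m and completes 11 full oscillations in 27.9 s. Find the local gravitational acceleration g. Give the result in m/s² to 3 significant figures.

9.82 m/s²

T = 27.9/11 = 2.536 s.
From T = 2π√(L/g), g = 4π²L/T² = 4π² × 1.60/2.536² = 9.82 m/s².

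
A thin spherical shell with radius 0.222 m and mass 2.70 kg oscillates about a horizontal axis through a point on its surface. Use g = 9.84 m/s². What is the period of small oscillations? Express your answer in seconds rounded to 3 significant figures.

I_cm = (2/3)mr² = 0.08871 kg·m². The pivot is at distance d = 0.222 m from the centre of mass.
By the parallel-axis theorem, I = I_cm + md² = 0.08871 + 0.1331 = 0.2218 kg·m².
T = 2π√(I/(mgd)) = 2π√(0.2218/(2.70 × 9.84 × 0.222)) = 1.22 s.

1.22 s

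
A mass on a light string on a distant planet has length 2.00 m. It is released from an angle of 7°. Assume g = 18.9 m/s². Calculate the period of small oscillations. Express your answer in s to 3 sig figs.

T = 2π√(L/g) = 2π√(2.00/18.9) = 2π × 0.3253 = 2.04 s.

2.04 s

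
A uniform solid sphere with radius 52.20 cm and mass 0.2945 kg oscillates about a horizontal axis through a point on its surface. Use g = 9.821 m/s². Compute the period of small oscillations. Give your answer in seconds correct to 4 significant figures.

1.714 s

I_cm = (2/5)mr² = 0.032099 kg·m². The pivot is at distance d = 0.5220 m from the centre of mass.
By the parallel-axis theorem, I = I_cm + md² = 0.032099 + 0.080247 = 0.11235 kg·m².
T = 2π√(I/(mgd)) = 2π√(0.11235/(0.2945 × 9.821 × 0.5220)) = 1.714 s.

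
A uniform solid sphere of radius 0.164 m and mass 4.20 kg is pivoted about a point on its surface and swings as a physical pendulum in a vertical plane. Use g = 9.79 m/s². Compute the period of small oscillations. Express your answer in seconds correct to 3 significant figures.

I_cm = (2/5)mr² = 0.04519 kg·m². The pivot is at distance d = 0.164 m from the centre of mass.
By the parallel-axis theorem, I = I_cm + md² = 0.04519 + 0.1130 = 0.1581 kg·m².
T = 2π√(I/(mgd)) = 2π√(0.1581/(4.20 × 9.79 × 0.164)) = 0.962 s.

0.962 s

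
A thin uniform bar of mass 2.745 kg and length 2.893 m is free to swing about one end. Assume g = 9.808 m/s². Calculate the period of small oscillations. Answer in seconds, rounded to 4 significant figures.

For a physical pendulum T = 2π√(I/(mgd)), with d = 1.4465 m from pivot to centre of mass.
I_cm = mL²/12 = 2.745 × 2.893²/12 = 1.9145 kg·m²; I = I_cm + md² = 1.9145 + 2.745 × 1.4465² = 7.6580 kg·m².
T = 2π√(7.6580/(2.745 × 9.808 × 1.4465)) = 2.786 s.

2.786 s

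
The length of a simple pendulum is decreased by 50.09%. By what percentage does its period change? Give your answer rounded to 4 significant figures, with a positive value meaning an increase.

-29.35%

T ∝ √L, so T'/T = √(0.49910) = 0.70647.
Percentage change in T = (0.70647 − 1) × 100% = -29.35%.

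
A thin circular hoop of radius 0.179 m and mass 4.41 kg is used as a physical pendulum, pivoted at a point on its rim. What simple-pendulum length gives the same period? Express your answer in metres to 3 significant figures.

0.358 m

The equivalent simple-pendulum length is L_eq = I/(md), where I is about the pivot and d = 0.1790 m.
I_cm = mR² = 0.1413 kg·m², so I = I_cm + md² = 0.1413 + 0.1413 = 0.2826 kg·m².
L_eq = 0.2826/(4.41 × 0.1790) = 0.358 m.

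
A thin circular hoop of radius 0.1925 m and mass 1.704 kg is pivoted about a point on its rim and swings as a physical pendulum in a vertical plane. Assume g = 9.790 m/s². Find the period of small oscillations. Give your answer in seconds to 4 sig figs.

I_cm = mr² = 0.063144 kg·m². The pivot is at distance d = 0.1925 m from the centre of mass.
By the parallel-axis theorem, I = I_cm + md² = 0.063144 + 0.063144 = 0.12629 kg·m².
T = 2π√(I/(mgd)) = 2π√(0.12629/(1.704 × 9.790 × 0.1925)) = 1.246 s.

1.246 s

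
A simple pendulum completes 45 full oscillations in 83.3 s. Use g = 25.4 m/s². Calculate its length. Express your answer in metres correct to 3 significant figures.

2.20 m

T = 83.3/45 = 1.851 s.
From T = 2π√(L/g), L = gT²/(4π²) = 25.4 × 1.851²/(4π²) = 2.20 m.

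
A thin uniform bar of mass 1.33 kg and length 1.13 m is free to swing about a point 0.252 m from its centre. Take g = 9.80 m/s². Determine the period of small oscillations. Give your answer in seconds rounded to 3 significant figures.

1.65 s

For a physical pendulum T = 2π√(I/(mgd)), with d = 0.2520 m from pivot to centre of mass.
I_cm = mL²/12 = 1.33 × 1.13²/12 = 0.1415 kg·m²; I = I_cm + md² = 0.1415 + 1.33 × 0.2520² = 0.2260 kg·m².
T = 2π√(0.2260/(1.33 × 9.80 × 0.2520)) = 1.65 s.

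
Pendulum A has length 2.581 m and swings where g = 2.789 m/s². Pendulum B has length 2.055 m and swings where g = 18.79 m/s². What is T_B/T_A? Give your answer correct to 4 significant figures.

T = 2π√(L/g), so T_B/T_A = √((L_B/g_B)/(L_A/g_A)) = √((2.055/18.79)/(2.581/2.789)) = 0.3438.

0.3438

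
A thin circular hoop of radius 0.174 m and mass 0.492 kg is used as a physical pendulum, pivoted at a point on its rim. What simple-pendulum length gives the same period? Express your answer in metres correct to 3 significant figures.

0.348 m

The equivalent simple-pendulum length is L_eq = I/(md), where I is about the pivot and d = 0.1740 m.
I_cm = mR² = 0.01490 kg·m², so I = I_cm + md² = 0.01490 + 0.01490 = 0.02979 kg·m².
L_eq = 0.02979/(0.492 × 0.1740) = 0.348 m.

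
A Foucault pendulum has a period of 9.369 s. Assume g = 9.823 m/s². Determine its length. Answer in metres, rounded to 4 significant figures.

From T = 2π√(L/g), L = gT²/(4π²) = 9.823 × 9.3690²/(4π²) = 21.84 m.

21.84 m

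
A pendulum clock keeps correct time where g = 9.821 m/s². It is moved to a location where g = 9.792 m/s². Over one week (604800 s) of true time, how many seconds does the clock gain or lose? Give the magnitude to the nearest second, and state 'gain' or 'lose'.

lose 894 s

The clock's period scales as T ∝ 1/√g, so T'/T = √(9.821/9.792) = 1.00148.
In 604800 s of true time the clock registers 604800/1.00148 = 603906.4 s, so it loses 894 s.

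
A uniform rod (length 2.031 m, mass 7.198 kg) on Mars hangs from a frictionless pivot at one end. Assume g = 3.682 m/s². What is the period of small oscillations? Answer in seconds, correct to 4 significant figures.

For a physical pendulum T = 2π√(I/(mgd)), with d = 1.0155 m from pivot to centre of mass.
I_cm = mL²/12 = 7.198 × 2.031²/12 = 2.4743 kg·m²; I = I_cm + md² = 2.4743 + 7.198 × 1.0155² = 9.8972 kg·m².
T = 2π√(9.8972/(7.198 × 3.682 × 1.0155)) = 3.810 s.

3.810 s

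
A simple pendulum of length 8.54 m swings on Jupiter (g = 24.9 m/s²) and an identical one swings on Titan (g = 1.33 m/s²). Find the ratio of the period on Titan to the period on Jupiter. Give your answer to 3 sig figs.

T ∝ 1/√g, so T₂/T₁ = √(g₁/g₂) = √(24.9/1.33) = 4.33.

4.33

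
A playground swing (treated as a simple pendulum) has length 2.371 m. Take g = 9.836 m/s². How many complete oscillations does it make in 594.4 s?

192

T = 2π√(L/g) = 2π√(2.371/9.836) = 3.0849 s.
Number of complete oscillations = ⌊594.4/3.0849⌋ = ⌊192.68⌋ = 192.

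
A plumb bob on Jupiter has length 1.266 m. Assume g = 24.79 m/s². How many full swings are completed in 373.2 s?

T = 2π√(L/g) = 2π√(1.266/24.79) = 1.4199 s.
Number of complete oscillations = ⌊373.2/1.4199⌋ = ⌊262.83⌋ = 262.

262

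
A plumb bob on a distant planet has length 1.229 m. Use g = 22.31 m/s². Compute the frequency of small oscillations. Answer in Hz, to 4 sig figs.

T = 2π√(L/g) = 2π√(1.229/22.31) = 1.4747 s, so f = 1/T = 0.6781 Hz.

0.6781 Hz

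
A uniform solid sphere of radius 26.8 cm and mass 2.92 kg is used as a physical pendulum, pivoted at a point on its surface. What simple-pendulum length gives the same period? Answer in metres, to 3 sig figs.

0.375 m

The equivalent simple-pendulum length is L_eq = I/(md), where I is about the pivot and d = 0.2680 m.
I_cm = (2/5)mR² = 0.08389 kg·m², so I = I_cm + md² = 0.08389 + 0.2097 = 0.2936 kg·m².
L_eq = 0.2936/(2.92 × 0.2680) = 0.375 m.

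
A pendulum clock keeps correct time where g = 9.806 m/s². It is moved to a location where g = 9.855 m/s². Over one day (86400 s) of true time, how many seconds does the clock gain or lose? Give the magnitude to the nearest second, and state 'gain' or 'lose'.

gain 216 s

The clock's period scales as T ∝ 1/√g, so T'/T = √(9.806/9.855) = 0.997511.
In 86400 s of true time the clock registers 86400/0.997511 = 86615.6 s, so it gains 216 s.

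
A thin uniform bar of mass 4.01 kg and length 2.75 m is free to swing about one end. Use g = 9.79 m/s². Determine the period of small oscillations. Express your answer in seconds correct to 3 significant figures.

For a physical pendulum T = 2π√(I/(mgd)), with d = 1.375 m from pivot to centre of mass.
I_cm = mL²/12 = 4.01 × 2.75²/12 = 2.527 kg·m²; I = I_cm + md² = 2.527 + 4.01 × 1.375² = 10.11 kg·m².
T = 2π√(10.11/(4.01 × 9.79 × 1.375)) = 2.72 s.

2.72 s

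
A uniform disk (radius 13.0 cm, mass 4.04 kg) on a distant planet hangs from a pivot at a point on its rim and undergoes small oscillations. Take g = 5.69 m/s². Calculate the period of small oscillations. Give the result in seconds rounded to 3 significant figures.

I_cm = ½mr² = 0.03414 kg·m². The pivot is at distance d = 0.130 m from the centre of mass.
By the parallel-axis theorem, I = I_cm + md² = 0.03414 + 0.06828 = 0.1024 kg·m².
T = 2π√(I/(mgd)) = 2π√(0.1024/(4.04 × 5.69 × 0.130)) = 1.16 s.

1.16 s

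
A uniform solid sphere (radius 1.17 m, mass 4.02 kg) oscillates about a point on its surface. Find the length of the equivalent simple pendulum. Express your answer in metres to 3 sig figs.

The equivalent simple-pendulum length is L_eq = I/(md), where I is about the pivot and d = 1.170 m.
I_cm = (2/5)mR² = 2.201 kg·m², so I = I_cm + md² = 2.201 + 5.503 = 7.704 kg·m².
L_eq = 7.704/(4.02 × 1.170) = 1.64 m.

1.64 m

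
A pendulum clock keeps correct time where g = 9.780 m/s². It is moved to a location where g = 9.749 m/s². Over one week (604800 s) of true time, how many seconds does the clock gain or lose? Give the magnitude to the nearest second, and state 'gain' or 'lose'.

lose 959 s

The clock's period scales as T ∝ 1/√g, so T'/T = √(9.780/9.749) = 1.00159.
In 604800 s of true time the clock registers 604800/1.00159 = 603840.7 s, so it loses 959 s.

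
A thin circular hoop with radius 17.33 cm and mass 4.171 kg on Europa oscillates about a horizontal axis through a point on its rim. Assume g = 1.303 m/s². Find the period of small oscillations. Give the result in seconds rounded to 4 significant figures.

3.241 s

I_cm = mr² = 0.12527 kg·m². The pivot is at distance d = 0.1733 m from the centre of mass.
By the parallel-axis theorem, I = I_cm + md² = 0.12527 + 0.12527 = 0.25053 kg·m².
T = 2π√(I/(mgd)) = 2π√(0.25053/(4.171 × 1.303 × 0.1733)) = 3.241 s.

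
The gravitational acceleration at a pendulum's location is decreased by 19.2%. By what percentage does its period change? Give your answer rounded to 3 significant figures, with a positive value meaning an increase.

11.2%

T ∝ 1/√g, so T'/T = 1/√(0.8080) = 1.112.
Percentage change in T = (1.112 − 1) × 100% = 11.2%.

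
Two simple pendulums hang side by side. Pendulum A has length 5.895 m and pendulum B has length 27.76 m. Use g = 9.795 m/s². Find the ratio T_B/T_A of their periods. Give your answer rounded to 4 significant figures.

T ∝ √L, so T_B/T_A = √(L_B/L_A) = √(27.76/5.895) = 2.170.

2.170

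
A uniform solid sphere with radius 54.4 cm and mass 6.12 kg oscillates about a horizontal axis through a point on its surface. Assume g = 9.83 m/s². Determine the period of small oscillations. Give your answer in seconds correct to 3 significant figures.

1.75 s

I_cm = (2/5)mr² = 0.7245 kg·m². The pivot is at distance d = 0.544 m from the centre of mass.
By the parallel-axis theorem, I = I_cm + md² = 0.7245 + 1.811 = 2.536 kg·m².
T = 2π√(I/(mgd)) = 2π√(2.536/(6.12 × 9.83 × 0.544)) = 1.75 s.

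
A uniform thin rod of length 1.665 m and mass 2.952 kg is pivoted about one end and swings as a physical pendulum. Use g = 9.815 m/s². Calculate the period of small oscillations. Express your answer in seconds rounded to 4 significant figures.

For a physical pendulum T = 2π√(I/(mgd)), with d = 0.83250 m from pivot to centre of mass.
I_cm = mL²/12 = 2.952 × 1.665²/12 = 0.68197 kg·m²; I = I_cm + md² = 0.68197 + 2.952 × 0.83250² = 2.7279 kg·m².
T = 2π√(2.7279/(2.952 × 9.815 × 0.83250)) = 2.113 s.

2.113 s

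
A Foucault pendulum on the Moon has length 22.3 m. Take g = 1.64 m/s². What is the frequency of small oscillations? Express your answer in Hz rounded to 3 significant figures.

T = 2π√(L/g) = 2π√(22.3/1.64) = 23.17 s, so f = 1/T = 0.0432 Hz.

0.0432 Hz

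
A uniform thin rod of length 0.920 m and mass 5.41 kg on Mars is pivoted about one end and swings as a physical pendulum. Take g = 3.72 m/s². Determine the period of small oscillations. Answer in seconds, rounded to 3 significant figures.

2.55 s

For a physical pendulum T = 2π√(I/(mgd)), with d = 0.4600 m from pivot to centre of mass.
I_cm = mL²/12 = 5.41 × 0.920²/12 = 0.3816 kg·m²; I = I_cm + md² = 0.3816 + 5.41 × 0.4600² = 1.526 kg·m².
T = 2π√(1.526/(5.41 × 3.72 × 0.4600)) = 2.55 s.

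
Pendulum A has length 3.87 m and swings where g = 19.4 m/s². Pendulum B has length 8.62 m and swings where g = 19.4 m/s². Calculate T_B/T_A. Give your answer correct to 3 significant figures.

T = 2π√(L/g), so T_B/T_A = √((L_B/g_B)/(L_A/g_A)) = √((8.62/19.4)/(3.87/19.4)) = 1.49.

1.49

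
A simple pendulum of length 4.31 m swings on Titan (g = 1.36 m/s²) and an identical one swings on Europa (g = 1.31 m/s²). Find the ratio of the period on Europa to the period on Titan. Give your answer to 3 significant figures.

T ∝ 1/√g, so T₂/T₁ = √(g₁/g₂) = √(1.36/1.31) = 1.02.

1.02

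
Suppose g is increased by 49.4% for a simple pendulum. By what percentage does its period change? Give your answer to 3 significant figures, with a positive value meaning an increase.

T ∝ 1/√g, so T'/T = 1/√(1.494) = 0.8181.
Percentage change in T = (0.8181 − 1) × 100% = -18.2%.

-18.2%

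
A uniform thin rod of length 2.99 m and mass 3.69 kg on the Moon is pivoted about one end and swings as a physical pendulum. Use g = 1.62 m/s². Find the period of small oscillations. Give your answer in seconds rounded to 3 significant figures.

6.97 s

For a physical pendulum T = 2π√(I/(mgd)), with d = 1.495 m from pivot to centre of mass.
I_cm = mL²/12 = 3.69 × 2.99²/12 = 2.749 kg·m²; I = I_cm + md² = 2.749 + 3.69 × 1.495² = 11.00 kg·m².
T = 2π√(11.00/(3.69 × 1.62 × 1.495)) = 6.97 s.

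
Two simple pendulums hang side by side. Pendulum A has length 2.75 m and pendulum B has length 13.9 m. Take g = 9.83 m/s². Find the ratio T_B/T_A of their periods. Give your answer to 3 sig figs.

T ∝ √L, so T_B/T_A = √(L_B/L_A) = √(13.9/2.75) = 2.25.

2.25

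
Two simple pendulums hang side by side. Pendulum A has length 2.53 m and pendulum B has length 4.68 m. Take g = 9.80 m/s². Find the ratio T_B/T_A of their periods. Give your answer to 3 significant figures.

1.36

T ∝ √L, so T_B/T_A = √(L_B/L_A) = √(4.68/2.53) = 1.36.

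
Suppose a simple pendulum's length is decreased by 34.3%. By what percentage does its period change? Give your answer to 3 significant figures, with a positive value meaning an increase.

T ∝ √L, so T'/T = √(0.6570) = 0.8106.
Percentage change in T = (0.8106 − 1) × 100% = -18.9%.

-18.9%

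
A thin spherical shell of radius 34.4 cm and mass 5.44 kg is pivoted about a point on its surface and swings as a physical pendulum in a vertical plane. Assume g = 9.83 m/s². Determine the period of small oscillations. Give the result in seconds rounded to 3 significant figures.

1.52 s

I_cm = (2/3)mr² = 0.4292 kg·m². The pivot is at distance d = 0.344 m from the centre of mass.
By the parallel-axis theorem, I = I_cm + md² = 0.4292 + 0.6437 = 1.073 kg·m².
T = 2π√(I/(mgd)) = 2π√(1.073/(5.44 × 9.83 × 0.344)) = 1.52 s.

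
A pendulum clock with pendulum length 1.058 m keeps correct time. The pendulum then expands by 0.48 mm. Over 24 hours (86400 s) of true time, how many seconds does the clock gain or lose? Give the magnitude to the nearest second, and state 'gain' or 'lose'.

T ∝ √L, so T'/T = √(1.05848/1.058) = 1.00023.
In 86400 s of true time the clock registers 86400/1.00023 = 86380.4 s, so it loses 20 s.

lose 20 s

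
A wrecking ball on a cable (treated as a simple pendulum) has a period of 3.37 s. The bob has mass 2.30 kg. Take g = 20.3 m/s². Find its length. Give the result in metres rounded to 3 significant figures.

5.84 m

From T = 2π√(L/g), L = gT²/(4π²) = 20.3 × 3.370²/(4π²) = 5.84 m.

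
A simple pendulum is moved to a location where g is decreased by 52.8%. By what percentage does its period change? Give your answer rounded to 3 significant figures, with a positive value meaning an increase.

T ∝ 1/√g, so T'/T = 1/√(0.4720) = 1.456.
Percentage change in T = (1.456 − 1) × 100% = 45.6%.

45.6%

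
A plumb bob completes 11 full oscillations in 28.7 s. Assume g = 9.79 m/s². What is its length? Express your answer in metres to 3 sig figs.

1.69 m

T = 28.7/11 = 2.609 s.
From T = 2π√(L/g), L = gT²/(4π²) = 9.79 × 2.609²/(4π²) = 1.69 m.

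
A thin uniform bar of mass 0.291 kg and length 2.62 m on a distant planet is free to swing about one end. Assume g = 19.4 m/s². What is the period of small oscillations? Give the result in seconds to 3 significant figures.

1.89 s

For a physical pendulum T = 2π√(I/(mgd)), with d = 1.310 m from pivot to centre of mass.
I_cm = mL²/12 = 0.291 × 2.62²/12 = 0.1665 kg·m²; I = I_cm + md² = 0.1665 + 0.291 × 1.310² = 0.6658 kg·m².
T = 2π√(0.6658/(0.291 × 19.4 × 1.310)) = 1.89 s.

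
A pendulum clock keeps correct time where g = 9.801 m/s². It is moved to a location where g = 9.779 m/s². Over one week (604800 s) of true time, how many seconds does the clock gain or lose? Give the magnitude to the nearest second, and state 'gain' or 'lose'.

The clock's period scales as T ∝ 1/√g, so T'/T = √(9.801/9.779) = 1.00112.
In 604800 s of true time the clock registers 604800/1.00112 = 604120.8 s, so it loses 679 s.

lose 679 s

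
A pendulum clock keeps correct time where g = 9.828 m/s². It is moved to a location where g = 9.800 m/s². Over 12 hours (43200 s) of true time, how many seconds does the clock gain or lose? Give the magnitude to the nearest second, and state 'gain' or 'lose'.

lose 62 s

The clock's period scales as T ∝ 1/√g, so T'/T = √(9.828/9.800) = 1.00143.
In 43200 s of true time the clock registers 43200/1.00143 = 43138.4 s, so it loses 62 s.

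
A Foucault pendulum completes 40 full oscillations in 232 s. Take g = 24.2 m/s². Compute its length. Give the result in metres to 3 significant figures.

T = 232/40 = 5.800 s.
From T = 2π√(L/g), L = gT²/(4π²) = 24.2 × 5.800²/(4π²) = 20.6 m.

20.6 m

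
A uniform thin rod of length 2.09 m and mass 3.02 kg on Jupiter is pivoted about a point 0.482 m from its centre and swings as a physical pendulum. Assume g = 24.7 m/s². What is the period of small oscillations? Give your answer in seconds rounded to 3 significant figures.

1.41 s

For a physical pendulum T = 2π√(I/(mgd)), with d = 0.4820 m from pivot to centre of mass.
I_cm = mL²/12 = 3.02 × 2.09²/12 = 1.099 kg·m²; I = I_cm + md² = 1.099 + 3.02 × 0.4820² = 1.801 kg·m².
T = 2π√(1.801/(3.02 × 24.7 × 0.4820)) = 1.41 s.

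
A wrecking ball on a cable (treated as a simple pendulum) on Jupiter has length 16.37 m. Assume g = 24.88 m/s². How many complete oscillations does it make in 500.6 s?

98

T = 2π√(L/g) = 2π√(16.37/24.88) = 5.0966 s.
Number of complete oscillations = ⌊500.6/5.0966⌋ = ⌊98.223⌋ = 98.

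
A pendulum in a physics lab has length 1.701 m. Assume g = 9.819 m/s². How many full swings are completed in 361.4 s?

138

T = 2π√(L/g) = 2π√(1.701/9.819) = 2.6152 s.
Number of complete oscillations = ⌊361.4/2.6152⌋ = ⌊138.19⌋ = 138.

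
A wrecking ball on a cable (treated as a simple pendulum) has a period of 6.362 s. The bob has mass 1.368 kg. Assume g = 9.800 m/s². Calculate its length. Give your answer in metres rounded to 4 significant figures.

From T = 2π√(L/g), L = gT²/(4π²) = 9.800 × 6.3620²/(4π²) = 10.05 m.

10.05 m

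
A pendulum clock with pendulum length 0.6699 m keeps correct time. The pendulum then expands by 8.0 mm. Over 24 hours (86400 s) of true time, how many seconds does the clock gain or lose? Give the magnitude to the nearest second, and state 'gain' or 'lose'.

T ∝ √L, so T'/T = √(0.67790/0.6699) = 1.00595.
In 86400 s of true time the clock registers 86400/1.00595 = 85888.7 s, so it loses 511 s.

lose 511 s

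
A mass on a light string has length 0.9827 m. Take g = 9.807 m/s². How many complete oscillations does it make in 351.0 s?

T = 2π√(L/g) = 2π√(0.9827/9.807) = 1.9889 s.
Number of complete oscillations = ⌊351.0/1.9889⌋ = ⌊176.48⌋ = 176.

176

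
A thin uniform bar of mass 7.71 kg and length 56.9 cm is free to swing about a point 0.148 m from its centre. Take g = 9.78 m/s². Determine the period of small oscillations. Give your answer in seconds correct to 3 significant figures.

For a physical pendulum T = 2π√(I/(mgd)), with d = 0.1480 m from pivot to centre of mass.
I_cm = mL²/12 = 7.71 × 0.569²/12 = 0.2080 kg·m²; I = I_cm + md² = 0.2080 + 7.71 × 0.1480² = 0.3769 kg·m².
T = 2π√(0.3769/(7.71 × 9.78 × 0.1480)) = 1.15 s.

1.15 s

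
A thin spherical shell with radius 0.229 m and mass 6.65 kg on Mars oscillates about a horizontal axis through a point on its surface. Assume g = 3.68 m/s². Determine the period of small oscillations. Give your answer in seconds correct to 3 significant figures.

2.02 s

I_cm = (2/3)mr² = 0.2325 kg·m². The pivot is at distance d = 0.229 m from the centre of mass.
By the parallel-axis theorem, I = I_cm + md² = 0.2325 + 0.3487 = 0.5812 kg·m².
T = 2π√(I/(mgd)) = 2π√(0.5812/(6.65 × 3.68 × 0.229)) = 2.02 s.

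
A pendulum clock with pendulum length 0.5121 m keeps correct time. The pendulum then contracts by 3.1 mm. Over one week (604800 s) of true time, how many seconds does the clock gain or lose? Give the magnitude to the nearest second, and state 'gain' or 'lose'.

gain 1839 s

T ∝ √L, so T'/T = √(0.50900/0.5121) = 0.996969.
In 604800 s of true time the clock registers 604800/0.996969 = 606638.9 s, so it gains 1839 s.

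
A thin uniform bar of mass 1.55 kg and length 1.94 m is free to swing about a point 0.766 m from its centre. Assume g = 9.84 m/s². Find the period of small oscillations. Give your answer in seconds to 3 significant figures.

For a physical pendulum T = 2π√(I/(mgd)), with d = 0.7660 m from pivot to centre of mass.
I_cm = mL²/12 = 1.55 × 1.94²/12 = 0.4861 kg·m²; I = I_cm + md² = 0.4861 + 1.55 × 0.7660² = 1.396 kg·m².
T = 2π√(1.396/(1.55 × 9.84 × 0.7660)) = 2.17 s.

2.17 s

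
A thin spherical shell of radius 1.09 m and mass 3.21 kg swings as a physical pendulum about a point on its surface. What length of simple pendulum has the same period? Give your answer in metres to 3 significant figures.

1.82 m

The equivalent simple-pendulum length is L_eq = I/(md), where I is about the pivot and d = 1.090 m.
I_cm = (2/3)mR² = 2.543 kg·m², so I = I_cm + md² = 2.543 + 3.814 = 6.356 kg·m².
L_eq = 6.356/(3.21 × 1.090) = 1.82 m.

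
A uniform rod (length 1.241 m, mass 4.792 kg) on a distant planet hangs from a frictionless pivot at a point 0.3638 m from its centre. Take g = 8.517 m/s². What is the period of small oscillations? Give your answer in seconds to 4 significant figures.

1.823 s

For a physical pendulum T = 2π√(I/(mgd)), with d = 0.36380 m from pivot to centre of mass.
I_cm = mL²/12 = 4.792 × 1.241²/12 = 0.61501 kg·m²; I = I_cm + md² = 0.61501 + 4.792 × 0.36380² = 1.2492 kg·m².
T = 2π√(1.2492/(4.792 × 8.517 × 0.36380)) = 1.823 s.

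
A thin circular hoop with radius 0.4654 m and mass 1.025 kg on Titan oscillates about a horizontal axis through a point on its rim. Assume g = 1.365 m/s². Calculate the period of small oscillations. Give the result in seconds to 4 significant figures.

5.188 s

I_cm = mr² = 0.22201 kg·m². The pivot is at distance d = 0.4654 m from the centre of mass.
By the parallel-axis theorem, I = I_cm + md² = 0.22201 + 0.22201 = 0.44402 kg·m².
T = 2π√(I/(mgd)) = 2π√(0.44402/(1.025 × 1.365 × 0.4654)) = 5.188 s.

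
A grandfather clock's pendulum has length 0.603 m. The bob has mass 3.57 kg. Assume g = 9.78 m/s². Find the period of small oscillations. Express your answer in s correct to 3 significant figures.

T = 2π√(L/g) = 2π√(0.603/9.78) = 2π × 0.2483 = 1.56 s.

1.56 s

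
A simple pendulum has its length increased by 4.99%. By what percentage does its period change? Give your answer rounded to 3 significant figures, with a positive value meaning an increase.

T ∝ √L, so T'/T = √(1.050) = 1.025.
Percentage change in T = (1.025 − 1) × 100% = 2.46%.

2.46%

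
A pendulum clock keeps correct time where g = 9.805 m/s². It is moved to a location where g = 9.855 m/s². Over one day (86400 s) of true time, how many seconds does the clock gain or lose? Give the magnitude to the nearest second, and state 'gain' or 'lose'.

gain 220 s

The clock's period scales as T ∝ 1/√g, so T'/T = √(9.805/9.855) = 0.997460.
In 86400 s of true time the clock registers 86400/0.997460 = 86620.0 s, so it gains 220 s.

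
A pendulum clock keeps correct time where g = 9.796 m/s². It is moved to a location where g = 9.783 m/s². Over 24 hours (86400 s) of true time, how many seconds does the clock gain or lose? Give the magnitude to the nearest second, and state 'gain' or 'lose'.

lose 57 s

The clock's period scales as T ∝ 1/√g, so T'/T = √(9.796/9.783) = 1.00066.
In 86400 s of true time the clock registers 86400/1.00066 = 86342.7 s, so it loses 57 s.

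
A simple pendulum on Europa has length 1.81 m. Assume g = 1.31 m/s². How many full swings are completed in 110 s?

T = 2π√(L/g) = 2π√(1.81/1.31) = 7.386 s.
Number of complete oscillations = ⌊110/7.386⌋ = ⌊14.89⌋ = 14.

14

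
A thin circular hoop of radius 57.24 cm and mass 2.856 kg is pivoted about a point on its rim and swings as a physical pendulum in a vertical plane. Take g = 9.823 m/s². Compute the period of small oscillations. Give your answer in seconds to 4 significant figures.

I_cm = mr² = 0.93574 kg·m². The pivot is at distance d = 0.5724 m from the centre of mass.
By the parallel-axis theorem, I = I_cm + md² = 0.93574 + 0.93574 = 1.8715 kg·m².
T = 2π√(I/(mgd)) = 2π√(1.8715/(2.856 × 9.823 × 0.5724)) = 2.145 s.

2.145 s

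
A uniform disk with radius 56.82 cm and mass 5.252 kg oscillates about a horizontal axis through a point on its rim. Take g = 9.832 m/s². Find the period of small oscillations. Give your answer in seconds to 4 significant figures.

1.850 s

I_cm = ½mr² = 0.84781 kg·m². The pivot is at distance d = 0.5682 m from the centre of mass.
By the parallel-axis theorem, I = I_cm + md² = 0.84781 + 1.6956 = 2.5434 kg·m².
T = 2π√(I/(mgd)) = 2π√(2.5434/(5.252 × 9.832 × 0.5682)) = 1.850 s.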